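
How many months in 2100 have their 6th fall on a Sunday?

1

Check the 6th of each month of 2100: Jan 6: Wed, Feb 6: Sat, Mar 6: Sat, Apr 6: Tue, May 6: Thu, Jun 6: Sun, Jul 6: Tue, Aug 6: Fri, Sep 6: Mon, Oct 6: Wed, Nov 6: Sat, Dec 6: Mon.
Sunday occurs in June — 1 month.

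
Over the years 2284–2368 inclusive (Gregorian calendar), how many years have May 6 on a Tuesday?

11

Track May 6's weekday year by year (advancing +1, or +2 across a Feb 29):
  2284: Tue ✓  2285: Wed (+1)  2286: Thu (+1)  2287: Fri (+1)  2288: Sun (+2)
  2289: Mon (+1)  2290: Tue (+1) ✓  2291: Wed (+1)  2292: Fri (+2)  2293: Sat (+1)
  2294: Sun (+1)  2295: Mon (+1)  2296: Wed (+2)  2297: Thu (+1)  … (57 more years) …
  2355: Fri (+1)  2356: Sun (+2)  2357: Mon (+1)  2358: Tue (+1) ✓  2359: Wed (+1)
  2360: Fri (+2)  2361: Sat (+1)  2362: Sun (+1)  2363: Mon (+1)  2364: Wed (+2)
  2365: Thu (+1)  2366: Fri (+1)  2367: Sat (+1)  2368: Mon (+2)
Tuesday years: 2284, 2290, 2302, 2313, 2319, 2324, 2330, 2341, 2347, 2352, 2358 — 11 in total.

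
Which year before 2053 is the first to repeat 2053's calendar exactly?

Two years share a calendar iff Jan 1 falls on the same weekday and both are leap or both are common. 2053: Jan 1 is Wednesday, common year.
2052: Jan 1 Monday, leap
2051: Jan 1 Sunday, common
2050: Jan 1 Saturday, common
2049: Jan 1 Friday, common
2048: Jan 1 Wednesday, leap
2047: Jan 1 Tuesday, common
2046: Jan 1 Monday, common
2045: Jan 1 Sunday, common
2044: Jan 1 Friday, leap
2043: Jan 1 Thursday, common
2042: Jan 1 Wednesday, common
2042 matches on both conditions.

2042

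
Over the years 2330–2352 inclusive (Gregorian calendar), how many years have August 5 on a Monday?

3

Track August 5's weekday year by year (advancing +1, or +2 across a Feb 29):
  2330: Tue  2331: Wed (+1)  2332: Fri (+2)  2333: Sat (+1)  2334: Sun (+1)
  2335: Mon (+1) ✓  2336: Wed (+2)  2337: Thu (+1)  2338: Fri (+1)  2339: Sat (+1)
  2340: Mon (+2) ✓  2341: Tue (+1)  2342: Wed (+1)  2343: Thu (+1)  2344: Sat (+2)
  2345: Sun (+1)  2346: Mon (+1) ✓  2347: Tue (+1)  2348: Thu (+2)  2349: Fri (+1)
  2350: Sat (+1)  2351: Sun (+1)  2352: Tue (+2)
Monday years: 2335, 2340, 2346 — 3 in total.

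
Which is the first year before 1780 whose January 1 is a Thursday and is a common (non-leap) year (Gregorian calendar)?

1778

Jan 1 advances by 2 weekdays after a leap year and by 1 after a common year.
1780: Jan 1 is Saturday (leap).
1779: Friday
1778: Thursday
1778 begins on a Thursday and is a common year.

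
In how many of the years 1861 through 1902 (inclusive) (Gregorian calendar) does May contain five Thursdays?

19

May has 31 days; it has five Thursdays when Thursday falls among the first (month-length − 28) days — i.e. when May 1 is one of Thursday/Wednesday/Tuesday.
May 1 by year: 1861:Wed✓ 1862:Thu✓ 1863:Fri 1864:Sun 1865:Mon 1866:Tue✓ 1867:Wed✓ 1868:Fri 1869:Sat 1870:Sun 1871:Mon 1872:Wed✓ 1873:Thu✓ 1874:Fri 1875:Sat …(12 more)… 1888:Tue✓ 1889:Wed✓ 1890:Thu✓ 1891:Fri 1892:Sun 1893:Mon 1894:Tue✓ 1895:Wed✓ 1896:Fri 1897:Sat 1898:Sun 1899:Mon 1900:Tue✓ 1901:Wed✓ 1902:Thu✓
Years with five Thursdays: 1861, 1862, 1866, 1867, 1872, 1873, 1877, 1878, 1879, 1883, 1884, 1888, 1889, 1890, 1894, 1895, 1900, 1901, 1902 → 19.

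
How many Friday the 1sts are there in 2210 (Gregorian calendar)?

Check the 1st of each month of 2210: Jan 1: Mon, Feb 1: Thu, Mar 1: Thu, Apr 1: Sun, May 1: Tue, Jun 1: Fri, Jul 1: Sun, Aug 1: Wed, Sep 1: Sat, Oct 1: Mon, Nov 1: Thu, Dec 1: Sat.
Friday occurs in June — 1 month.

1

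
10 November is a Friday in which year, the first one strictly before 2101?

2090

From one year to the next, a fixed date's weekday advances by 1, or by 2 when a Feb 29 lies between the two dates.
2101: November 10 is Thursday.
2100: Wednesday (−1)
2099: Tuesday (−1)
2098: Monday (−1)
2097: Sunday (−1)
2096: Saturday (−1)
2095: Thursday (−2)
2094: Wednesday (−1)
2093: Tuesday (−1)
2092: Monday (−1)
2091: Saturday (−2)
2090: Friday (−1)
10 November falls on a Friday in 2090.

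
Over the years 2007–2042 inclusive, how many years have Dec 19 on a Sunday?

5

Track Dec 19's weekday year by year (advancing +1, or +2 across a Feb 29):
  2007: Wed  2008: Fri (+2)  2009: Sat (+1)  2010: Sun (+1) ✓  2011: Mon (+1)
  2012: Wed (+2)  2013: Thu (+1)  2014: Fri (+1)  2015: Sat (+1)  2016: Mon (+2)
  2017: Tue (+1)  2018: Wed (+1)  2019: Thu (+1)  2020: Sat (+2)  … (8 more years) …
  2029: Wed (+1)  2030: Thu (+1)  2031: Fri (+1)  2032: Sun (+2) ✓  2033: Mon (+1)
  2034: Tue (+1)  2035: Wed (+1)  2036: Fri (+2)  2037: Sat (+1)  2038: Sun (+1) ✓
  2039: Mon (+1)  2040: Wed (+2)  2041: Thu (+1)  2042: Fri (+1)
Sunday years: 2010, 2021, 2027, 2032, 2038 — 5 in total.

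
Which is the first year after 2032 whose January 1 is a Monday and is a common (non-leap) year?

2035

Jan 1 advances by 2 weekdays after a leap year and by 1 after a common year.
2032: Jan 1 is Thursday (leap).
2033: Saturday
2034: Sunday
2035: Monday
2035 begins on a Monday and is a common year.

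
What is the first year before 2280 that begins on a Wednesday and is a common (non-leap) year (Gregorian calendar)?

Jan 1 advances by 2 weekdays after a leap year and by 1 after a common year.
2280: Jan 1 is Thursday (leap).
2279: Wednesday
2279 begins on a Wednesday and is a common year.

2279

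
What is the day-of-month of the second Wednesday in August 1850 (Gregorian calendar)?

14

August 1, 1850 is a Thursday, so the first Wednesday is the 7th.
The second Wednesday is 7 + 7 = 14.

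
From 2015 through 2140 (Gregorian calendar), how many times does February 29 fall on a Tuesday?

Leap years in 2015–2140: 31 of them.
Feb 29 weekday advances by 5 (mod 7) from one leap year to the next four years later (or differs when a century non-leap intervenes).
Leap-day weekdays: 2016:Mon 2020:Sat 2024:Thu 2028:Tue✓ 2032:Sun 2036:Fri 2040:Wed 2044:Mon 2048:Sat 2052:Thu 2056:Tue✓ 2060:Sun 2064:Fri …(5 more)… 2088:Sun 2092:Fri 2096:Wed 2104:Fri 2108:Wed 2112:Mon 2116:Sat 2120:Thu 2124:Tue✓ 2128:Sun 2132:Fri 2136:Wed 2140:Mon
Tuesday: 2028, 2056, 2084, 2124 → 4.

4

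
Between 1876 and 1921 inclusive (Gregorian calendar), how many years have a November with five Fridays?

November has 30 days; it has five Fridays when Friday falls among the first (month-length − 28) days — i.e. when November 1 is one of Friday/Thursday.
November 1 by year: 1876:Wed 1877:Thu✓ 1878:Fri✓ 1879:Sat 1880:Mon 1881:Tue 1882:Wed 1883:Thu✓ 1884:Sat 1885:Sun 1886:Mon 1887:Tue 1888:Thu✓ 1889:Fri✓ 1890:Sat …(16 more)… 1907:Fri✓ 1908:Sun 1909:Mon 1910:Tue 1911:Wed 1912:Fri✓ 1913:Sat 1914:Sun 1915:Mon 1916:Wed 1917:Thu✓ 1918:Fri✓ 1919:Sat 1920:Mon 1921:Tue
Years with five Fridays: 1877, 1878, 1883, 1888, 1889, 1894, 1895, 1900, 1901, 1906, 1907, 1912, 1917, 1918 → 14.

14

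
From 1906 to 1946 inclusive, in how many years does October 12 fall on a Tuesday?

6

Track October 12's weekday year by year (advancing +1, or +2 across a Feb 29):
  1906: Fri  1907: Sat (+1)  1908: Mon (+2)  1909: Tue (+1) ✓  1910: Wed (+1)
  1911: Thu (+1)  1912: Sat (+2)  1913: Sun (+1)  1914: Mon (+1)  1915: Tue (+1) ✓
  1916: Thu (+2)  1917: Fri (+1)  1918: Sat (+1)  1919: Sun (+1)  … (13 more years) …
  1933: Thu (+1)  1934: Fri (+1)  1935: Sat (+1)  1936: Mon (+2)  1937: Tue (+1) ✓
  1938: Wed (+1)  1939: Thu (+1)  1940: Sat (+2)  1941: Sun (+1)  1942: Mon (+1)
  1943: Tue (+1) ✓  1944: Thu (+2)  1945: Fri (+1)  1946: Sat (+1)
Tuesday years: 1909, 1915, 1920, 1926, 1937, 1943 — 6 in total.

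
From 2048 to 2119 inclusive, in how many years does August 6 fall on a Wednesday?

10

Track August 6's weekday year by year (advancing +1, or +2 across a Feb 29):
  2048: Thu  2049: Fri (+1)  2050: Sat (+1)  2051: Sun (+1)  2052: Tue (+2)
  2053: Wed (+1) ✓  2054: Thu (+1)  2055: Fri (+1)  2056: Sun (+2)  2057: Mon (+1)
  2058: Tue (+1)  2059: Wed (+1) ✓  2060: Fri (+2)  2061: Sat (+1)  … (44 more years) …
  2106: Fri (+1)  2107: Sat (+1)  2108: Mon (+2)  2109: Tue (+1)  2110: Wed (+1) ✓
  2111: Thu (+1)  2112: Sat (+2)  2113: Sun (+1)  2114: Mon (+1)  2115: Tue (+1)
  2116: Thu (+2)  2117: Fri (+1)  2118: Sat (+1)  2119: Sun (+1)
Wednesday years: 2053, 2059, 2064, 2070, 2081, 2087, 2092, 2098, 2104, 2110 — 10 in total.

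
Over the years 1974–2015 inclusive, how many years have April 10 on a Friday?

Track April 10's weekday year by year (advancing +1, or +2 across a Feb 29):
  1974: Wed  1975: Thu (+1)  1976: Sat (+2)  1977: Sun (+1)  1978: Mon (+1)
  1979: Tue (+1)  1980: Thu (+2)  1981: Fri (+1) ✓  1982: Sat (+1)  1983: Sun (+1)
  1984: Tue (+2)  1985: Wed (+1)  1986: Thu (+1)  1987: Fri (+1) ✓  … (14 more years) …
  2002: Wed (+1)  2003: Thu (+1)  2004: Sat (+2)  2005: Sun (+1)  2006: Mon (+1)
  2007: Tue (+1)  2008: Thu (+2)  2009: Fri (+1) ✓  2010: Sat (+1)  2011: Sun (+1)
  2012: Tue (+2)  2013: Wed (+1)  2014: Thu (+1)  2015: Fri (+1) ✓
Friday years: 1981, 1987, 1992, 1998, 2009, 2015 — 6 in total.

6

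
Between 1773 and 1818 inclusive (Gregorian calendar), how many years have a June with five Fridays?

June has 30 days; it has five Fridays when Friday falls among the first (month-length − 28) days — i.e. when June 1 is one of Friday/Thursday.
June 1 by year: 1773:Tue 1774:Wed 1775:Thu✓ 1776:Sat 1777:Sun 1778:Mon 1779:Tue 1780:Thu✓ 1781:Fri✓ 1782:Sat 1783:Sun 1784:Tue 1785:Wed 1786:Thu✓ 1787:Fri✓ …(16 more)… 1804:Fri✓ 1805:Sat 1806:Sun 1807:Mon 1808:Wed 1809:Thu✓ 1810:Fri✓ 1811:Sat 1812:Mon 1813:Tue 1814:Wed 1815:Thu✓ 1816:Sat 1817:Sun 1818:Mon
Years with five Fridays: 1775, 1780, 1781, 1786, 1787, 1792, 1797, 1798, 1804, 1809, 1810, 1815 → 12.

12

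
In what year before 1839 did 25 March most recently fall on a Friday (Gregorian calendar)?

From one year to the next, a fixed date's weekday advances by 1, or by 2 when a Feb 29 lies between the two dates.
1839: March 25 is Monday.
1838: Sunday (−1)
1837: Saturday (−1)
1836: Friday (−1)
25 March falls on a Friday in 1836.

1836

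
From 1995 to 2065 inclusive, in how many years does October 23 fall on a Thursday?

Track October 23's weekday year by year (advancing +1, or +2 across a Feb 29):
  1995: Mon  1996: Wed (+2)  1997: Thu (+1) ✓  1998: Fri (+1)  1999: Sat (+1)
  2000: Mon (+2)  2001: Tue (+1)  2002: Wed (+1)  2003: Thu (+1) ✓  2004: Sat (+2)
  2005: Sun (+1)  2006: Mon (+1)  2007: Tue (+1)  2008: Thu (+2) ✓  … (43 more years) …
  2052: Wed (+2)  2053: Thu (+1) ✓  2054: Fri (+1)  2055: Sat (+1)  2056: Mon (+2)
  2057: Tue (+1)  2058: Wed (+1)  2059: Thu (+1) ✓  2060: Sat (+2)  2061: Sun (+1)
  2062: Mon (+1)  2063: Tue (+1)  2064: Thu (+2) ✓  2065: Fri (+1)
Thursday years: 1997, 2003, 2008, 2014, 2025, 2031, 2036, 2042, 2053, 2059, 2064 — 11 in total.

11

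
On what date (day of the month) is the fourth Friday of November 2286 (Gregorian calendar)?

November 1, 2286 is a Monday, so the first Friday is the 5th.
The fourth Friday is 5 + 21 = 26.

26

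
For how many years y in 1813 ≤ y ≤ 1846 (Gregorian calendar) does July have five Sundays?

July has 31 days; it has five Sundays when Sunday falls among the first (month-length − 28) days — i.e. when July 1 is one of Sunday/Saturday/Friday.
July 1 by year: 1813:Thu 1814:Fri✓ 1815:Sat✓ 1816:Mon 1817:Tue 1818:Wed 1819:Thu 1820:Sat✓ 1821:Sun✓ 1822:Mon 1823:Tue 1824:Thu 1825:Fri✓ 1826:Sat✓ 1827:Sun✓ …(4 more)… 1832:Sun✓ 1833:Mon 1834:Tue 1835:Wed 1836:Fri✓ 1837:Sat✓ 1838:Sun✓ 1839:Mon 1840:Wed 1841:Thu 1842:Fri✓ 1843:Sat✓ 1844:Mon 1845:Tue 1846:Wed
Years with five Sundays: 1814, 1815, 1820, 1821, 1825, 1826, 1827, 1831, 1832, 1836, 1837, 1838, 1842, 1843 → 14.

14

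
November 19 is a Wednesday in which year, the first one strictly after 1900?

From one year to the next, a fixed date's weekday advances by 1, or by 2 when a Feb 29 lies between the two dates.
1900: November 19 is Monday.
1901: Tuesday (+1)
1902: Wednesday (+1)
November 19 falls on a Wednesday in 1902.

1902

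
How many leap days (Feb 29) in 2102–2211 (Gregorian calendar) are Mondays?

Leap years in 2102–2211: 26 of them.
Feb 29 weekday advances by 5 (mod 7) from one leap year to the next four years later (or differs when a century non-leap intervenes).
Leap-day weekdays: 2104:Fri 2108:Wed 2112:Mon✓ 2116:Sat 2120:Thu 2124:Tue 2128:Sun 2132:Fri 2136:Wed 2140:Mon✓ 2144:Sat 2148:Thu 2152:Tue 2156:Sun 2160:Fri 2164:Wed 2168:Mon✓ 2172:Sat 2176:Thu 2180:Tue 2184:Sun 2188:Fri 2192:Wed 2196:Mon✓ 2204:Wed 2208:Mon✓
Monday: 2112, 2140, 2168, 2196, 2208 → 5.

5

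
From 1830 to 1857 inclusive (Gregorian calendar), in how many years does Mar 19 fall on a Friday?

Track Mar 19's weekday year by year (advancing +1, or +2 across a Feb 29):
  1830: Fri ✓  1831: Sat (+1)  1832: Mon (+2)  1833: Tue (+1)  1834: Wed (+1)
  1835: Thu (+1)  1836: Sat (+2)  1837: Sun (+1)  1838: Mon (+1)  1839: Tue (+1)
  1840: Thu (+2)  1841: Fri (+1) ✓  1842: Sat (+1)  1843: Sun (+1)  1844: Tue (+2)
  1845: Wed (+1)  1846: Thu (+1)  1847: Fri (+1) ✓  1848: Sun (+2)  1849: Mon (+1)
  1850: Tue (+1)  1851: Wed (+1)  1852: Fri (+2) ✓  1853: Sat (+1)  1854: Sun (+1)
  1855: Mon (+1)  1856: Wed (+2)  1857: Thu (+1)
Friday years: 1830, 1841, 1847, 1852 — 4 in total.

4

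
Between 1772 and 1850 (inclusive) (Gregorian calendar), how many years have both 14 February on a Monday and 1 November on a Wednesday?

3

Check each year's weekday for 14 February and 1 November:
  1772: Fri/Sun  1773: Sun/Mon  1774: Mon/Tue  1775: Tue/Wed  1776: Wed/Fri  1777: Fri/Sat  1778: Sat/Sun  1779: Sun/Mon  1780: Mon/Wed ✓  1781: Wed/Thu  1782: Thu/Fri  1783: Fri/Sat  1784: Sat/Mon  1785: Mon/Tue  …(51 more)…  1837: Tue/Wed  1838: Wed/Thu  1839: Thu/Fri  1840: Fri/Sun  1841: Sun/Mon  1842: Mon/Tue  1843: Tue/Wed  1844: Wed/Fri  1845: Fri/Sat  1846: Sat/Sun  1847: Sun/Mon  1848: Mon/Wed ✓  1849: Wed/Thu  1850: Thu/Fri
Both conditions hold in: 1780, 1820, 1848 — 3.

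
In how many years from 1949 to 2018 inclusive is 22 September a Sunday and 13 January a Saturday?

Check each year's weekday for 22 September and 13 January:
  1949: Thu/Thu  1950: Fri/Fri  1951: Sat/Sat  1952: Mon/Sun  1953: Tue/Tue  1954: Wed/Wed  1955: Thu/Thu  1956: Sat/Fri  1957: Sun/Sun  1958: Mon/Mon  1959: Tue/Tue  1960: Thu/Wed  1961: Fri/Fri  1962: Sat/Sat  …(42 more)…  2005: Thu/Thu  2006: Fri/Fri  2007: Sat/Sat  2008: Mon/Sun  2009: Tue/Tue  2010: Wed/Wed  2011: Thu/Thu  2012: Sat/Fri  2013: Sun/Sun  2014: Mon/Mon  2015: Tue/Tue  2016: Thu/Wed  2017: Fri/Fri  2018: Sat/Sat
Both conditions hold in: 1968, 1996 — 2.

2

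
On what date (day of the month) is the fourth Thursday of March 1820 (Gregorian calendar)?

March 1, 1820 is a Wednesday, so the first Thursday is the 2nd.
The fourth Thursday is 2 + 21 = 23.

23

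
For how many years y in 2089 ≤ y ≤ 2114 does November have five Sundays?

November has 30 days; it has five Sundays when Sunday falls among the first (month-length − 28) days — i.e. when November 1 is one of Sunday/Saturday.
November 1 by year: 2089:Tue 2090:Wed 2091:Thu 2092:Sat✓ 2093:Sun✓ 2094:Mon 2095:Tue 2096:Thu 2097:Fri 2098:Sat✓ 2099:Sun✓ 2100:Mon 2101:Tue 2102:Wed 2103:Thu 2104:Sat✓ 2105:Sun✓ 2106:Mon 2107:Tue 2108:Thu 2109:Fri 2110:Sat✓ 2111:Sun✓ 2112:Tue 2113:Wed 2114:Thu
Years with five Sundays: 2092, 2093, 2098, 2099, 2104, 2105, 2110, 2111 → 8.

8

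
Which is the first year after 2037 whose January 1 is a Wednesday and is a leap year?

2048

Jan 1 advances by 2 weekdays after a leap year and by 1 after a common year.
2037: Jan 1 is Thursday.
2038: Friday
2039: Saturday
2040: Sunday (leap)
2041: Tuesday
2042: Wednesday
2043: Thursday
2044: Friday (leap)
2045: Sunday
2046: Monday
2047: Tuesday
2048: Wednesday (leap)
2048 begins on a Wednesday and is a leap year.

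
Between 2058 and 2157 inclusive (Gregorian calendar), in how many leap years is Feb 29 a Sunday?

Leap years in 2058–2157: 24 of them.
Feb 29 weekday advances by 5 (mod 7) from one leap year to the next four years later (or differs when a century non-leap intervenes).
Leap-day weekdays: 2060:Sun✓ 2064:Fri 2068:Wed 2072:Mon 2076:Sat 2080:Thu 2084:Tue 2088:Sun✓ 2092:Fri 2096:Wed 2104:Fri 2108:Wed 2112:Mon 2116:Sat 2120:Thu 2124:Tue 2128:Sun✓ 2132:Fri 2136:Wed 2140:Mon 2144:Sat 2148:Thu 2152:Tue 2156:Sun✓
Sunday: 2060, 2088, 2128, 2156 → 4.

4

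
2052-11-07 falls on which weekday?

January 1, 2052 is a Monday.
November 7 is day 312 of the year, i.e. 311 days after Jan 1.
311 mod 7 = 3, so advance 3 weekdays from Monday: Thursday.

Thursday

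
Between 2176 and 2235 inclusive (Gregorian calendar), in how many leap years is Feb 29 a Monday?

Leap years in 2176–2235: 14 of them.
Feb 29 weekday advances by 5 (mod 7) from one leap year to the next four years later (or differs when a century non-leap intervenes).
Leap-day weekdays: 2176:Thu 2180:Tue 2184:Sun 2188:Fri 2192:Wed 2196:Mon✓ 2204:Wed 2208:Mon✓ 2212:Sat 2216:Thu 2220:Tue 2224:Sun 2228:Fri 2232:Wed
Monday: 2196, 2208 → 2.

2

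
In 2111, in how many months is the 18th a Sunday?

Check the 18th of each month of 2111: Jan 18: Sun, Feb 18: Wed, Mar 18: Wed, Apr 18: Sat, May 18: Mon, Jun 18: Thu, Jul 18: Sat, Aug 18: Tue, Sep 18: Fri, Oct 18: Sun, Nov 18: Wed, Dec 18: Fri.
Sunday occurs in January, October — 2 months.

2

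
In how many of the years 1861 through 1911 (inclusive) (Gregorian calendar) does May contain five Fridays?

May has 31 days; it has five Fridays when Friday falls among the first (month-length − 28) days — i.e. when May 1 is one of Friday/Thursday/Wednesday.
May 1 by year: 1861:Wed✓ 1862:Thu✓ 1863:Fri✓ 1864:Sun 1865:Mon 1866:Tue 1867:Wed✓ 1868:Fri✓ 1869:Sat 1870:Sun 1871:Mon 1872:Wed✓ 1873:Thu✓ 1874:Fri✓ 1875:Sat …(21 more)… 1897:Sat 1898:Sun 1899:Mon 1900:Tue 1901:Wed✓ 1902:Thu✓ 1903:Fri✓ 1904:Sun 1905:Mon 1906:Tue 1907:Wed✓ 1908:Fri✓ 1909:Sat 1910:Sun 1911:Mon
Years with five Fridays: 1861, 1862, 1863, 1867, 1868, 1872, 1873, 1874, 1878, 1879, 1884, 1885, 1889, 1890, 1891, 1895, 1896, 1901, 1902, 1903, 1907, 1908 → 22.

22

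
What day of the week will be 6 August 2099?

January 1, 2099 is a Thursday.
August 6 is day 218 of the year, i.e. 217 days after Jan 1.
217 mod 7 = 0, so advance 0 weekdays from Thursday: Thursday.

Thursday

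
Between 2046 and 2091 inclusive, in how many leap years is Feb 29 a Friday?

Leap years in 2046–2091: 11 of them.
Feb 29 weekday advances by 5 (mod 7) from one leap year to the next four years later (or differs when a century non-leap intervenes).
Leap-day weekdays: 2048:Sat 2052:Thu 2056:Tue 2060:Sun 2064:Fri✓ 2068:Wed 2072:Mon 2076:Sat 2080:Thu 2084:Tue 2088:Sun
Friday: 2064 → 1.

1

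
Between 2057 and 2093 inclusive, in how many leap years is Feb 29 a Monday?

1

Leap years in 2057–2093: 9 of them.
Feb 29 weekday advances by 5 (mod 7) from one leap year to the next four years later (or differs when a century non-leap intervenes).
Leap-day weekdays: 2060:Sun 2064:Fri 2068:Wed 2072:Mon✓ 2076:Sat 2080:Thu 2084:Tue 2088:Sun 2092:Fri
Monday: 2072 → 1.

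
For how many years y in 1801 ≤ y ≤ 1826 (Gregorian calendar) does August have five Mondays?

12

August has 31 days; it has five Mondays when Monday falls among the first (month-length − 28) days — i.e. when August 1 is one of Monday/Sunday/Saturday.
August 1 by year: 1801:Sat✓ 1802:Sun✓ 1803:Mon✓ 1804:Wed 1805:Thu 1806:Fri 1807:Sat✓ 1808:Mon✓ 1809:Tue 1810:Wed 1811:Thu 1812:Sat✓ 1813:Sun✓ 1814:Mon✓ 1815:Tue 1816:Thu 1817:Fri 1818:Sat✓ 1819:Sun✓ 1820:Tue 1821:Wed 1822:Thu 1823:Fri 1824:Sun✓ 1825:Mon✓ 1826:Tue
Years with five Mondays: 1801, 1802, 1803, 1807, 1808, 1812, 1813, 1814, 1818, 1819, 1824, 1825 → 12.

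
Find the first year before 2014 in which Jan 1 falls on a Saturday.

2011

Jan 1 advances by 2 weekdays after a leap year and by 1 after a common year.
2014: Jan 1 is Wednesday.
2013: Tuesday
2012: Sunday (leap)
2011: Saturday
2011 begins on a Saturday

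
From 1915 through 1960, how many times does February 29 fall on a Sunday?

2

Leap years in 1915–1960: 12 of them.
Feb 29 weekday advances by 5 (mod 7) from one leap year to the next four years later (or differs when a century non-leap intervenes).
Leap-day weekdays: 1916:Tue 1920:Sun✓ 1924:Fri 1928:Wed 1932:Mon 1936:Sat 1940:Thu 1944:Tue 1948:Sun✓ 1952:Fri 1956:Wed 1960:Mon
Sunday: 1920, 1948 → 2.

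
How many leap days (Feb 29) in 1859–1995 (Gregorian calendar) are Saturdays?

Leap years in 1859–1995: 33 of them.
Feb 29 weekday advances by 5 (mod 7) from one leap year to the next four years later (or differs when a century non-leap intervenes).
Leap-day weekdays: 1860:Wed 1864:Mon 1868:Sat✓ 1872:Thu 1876:Tue 1880:Sun 1884:Fri 1888:Wed 1892:Mon 1896:Sat✓ 1904:Mon 1908:Sat✓ 1912:Thu …(7 more)… 1944:Tue 1948:Sun 1952:Fri 1956:Wed 1960:Mon 1964:Sat✓ 1968:Thu 1972:Tue 1976:Sun 1980:Fri 1984:Wed 1988:Mon 1992:Sat✓
Saturday: 1868, 1896, 1908, 1936, 1964, 1992 → 6.

6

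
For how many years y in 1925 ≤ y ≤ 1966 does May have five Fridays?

May has 31 days; it has five Fridays when Friday falls among the first (month-length − 28) days — i.e. when May 1 is one of Friday/Thursday/Wednesday.
May 1 by year: 1925:Fri✓ 1926:Sat 1927:Sun 1928:Tue 1929:Wed✓ 1930:Thu✓ 1931:Fri✓ 1932:Sun 1933:Mon 1934:Tue 1935:Wed✓ 1936:Fri✓ 1937:Sat 1938:Sun 1939:Mon …(12 more)… 1952:Thu✓ 1953:Fri✓ 1954:Sat 1955:Sun 1956:Tue 1957:Wed✓ 1958:Thu✓ 1959:Fri✓ 1960:Sun 1961:Mon 1962:Tue 1963:Wed✓ 1964:Fri✓ 1965:Sat 1966:Sun
Years with five Fridays: 1925, 1929, 1930, 1931, 1935, 1936, 1940, 1941, 1942, 1946, 1947, 1952, 1953, 1957, 1958, 1959, 1963, 1964 → 18.

18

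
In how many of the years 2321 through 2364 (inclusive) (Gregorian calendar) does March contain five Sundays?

19

March has 31 days; it has five Sundays when Sunday falls among the first (month-length − 28) days — i.e. when March 1 is one of Sunday/Saturday/Friday.
March 1 by year: 2321:Tue 2322:Wed 2323:Thu 2324:Sat✓ 2325:Sun✓ 2326:Mon 2327:Tue 2328:Thu 2329:Fri✓ 2330:Sat✓ 2331:Sun✓ 2332:Tue 2333:Wed 2334:Thu 2335:Fri✓ …(14 more)… 2350:Wed 2351:Thu 2352:Sat✓ 2353:Sun✓ 2354:Mon 2355:Tue 2356:Thu 2357:Fri✓ 2358:Sat✓ 2359:Sun✓ 2360:Tue 2361:Wed 2362:Thu 2363:Fri✓ 2364:Sun✓
Years with five Sundays: 2324, 2325, 2329, 2330, 2331, 2335, 2336, 2340, 2341, 2342, 2346, 2347, 2352, 2353, 2357, 2358, 2359, 2363, 2364 → 19.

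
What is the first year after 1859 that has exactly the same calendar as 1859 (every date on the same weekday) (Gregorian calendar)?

1870

Two years share a calendar iff Jan 1 falls on the same weekday and both are leap or both are common. 1859: Jan 1 is Saturday, common year.
1860: Jan 1 Sunday, leap
1861: Jan 1 Tuesday, common
1862: Jan 1 Wednesday, common
1863: Jan 1 Thursday, common
1864: Jan 1 Friday, leap
1865: Jan 1 Sunday, common
1866: Jan 1 Monday, common
1867: Jan 1 Tuesday, common
1868: Jan 1 Wednesday, leap
1869: Jan 1 Friday, common
1870: Jan 1 Saturday, common
1870 matches on both conditions.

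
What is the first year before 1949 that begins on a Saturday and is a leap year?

Jan 1 advances by 2 weekdays after a leap year and by 1 after a common year.
1949: Jan 1 is Saturday.
1948: Thursday (leap)
1947: Wednesday
1946: Tuesday
1945: Monday
1944: Saturday (leap)
1944 begins on a Saturday and is a leap year.

1944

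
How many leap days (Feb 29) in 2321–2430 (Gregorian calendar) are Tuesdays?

Leap years in 2321–2430: 27 of them.
Feb 29 weekday advances by 5 (mod 7) from one leap year to the next four years later (or differs when a century non-leap intervenes).
Leap-day weekdays: 2324:Fri 2328:Wed 2332:Mon 2336:Sat 2340:Thu 2344:Tue✓ 2348:Sun 2352:Fri 2356:Wed 2360:Mon 2364:Sat 2368:Thu 2372:Tue✓ 2376:Sun 2380:Fri 2384:Wed 2388:Mon 2392:Sat 2396:Thu 2400:Tue✓ 2404:Sun 2408:Fri 2412:Wed 2416:Mon 2420:Sat 2424:Thu 2428:Tue✓
Tuesday: 2344, 2372, 2400, 2428 → 4.

4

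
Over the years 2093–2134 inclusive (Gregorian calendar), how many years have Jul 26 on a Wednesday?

5

Track Jul 26's weekday year by year (advancing +1, or +2 across a Feb 29):
  2093: Sun  2094: Mon (+1)  2095: Tue (+1)  2096: Thu (+2)  2097: Fri (+1)
  2098: Sat (+1)  2099: Sun (+1)  2100: Mon (+1)  2101: Tue (+1)  2102: Wed (+1) ✓
  2103: Thu (+1)  2104: Sat (+2)  2105: Sun (+1)  2106: Mon (+1)  … (14 more years) …
  2121: Sat (+1)  2122: Sun (+1)  2123: Mon (+1)  2124: Wed (+2) ✓  2125: Thu (+1)
  2126: Fri (+1)  2127: Sat (+1)  2128: Mon (+2)  2129: Tue (+1)  2130: Wed (+1) ✓
  2131: Thu (+1)  2132: Sat (+2)  2133: Sun (+1)  2134: Mon (+1)
Wednesday years: 2102, 2113, 2119, 2124, 2130 — 5 in total.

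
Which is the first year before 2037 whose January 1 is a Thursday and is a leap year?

2032

Jan 1 advances by 2 weekdays after a leap year and by 1 after a common year.
2037: Jan 1 is Thursday.
2036: Tuesday (leap)
2035: Monday
2034: Sunday
2033: Saturday
2032: Thursday (leap)
2032 begins on a Thursday and is a leap year.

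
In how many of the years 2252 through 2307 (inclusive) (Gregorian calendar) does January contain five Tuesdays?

26

January has 31 days; it has five Tuesdays when Tuesday falls among the first (month-length − 28) days — i.e. when January 1 is one of Tuesday/Monday/Sunday.
January 1 by year: 2252:Thu 2253:Sat 2254:Sun✓ 2255:Mon✓ 2256:Tue✓ 2257:Thu 2258:Fri 2259:Sat 2260:Sun✓ 2261:Tue✓ 2262:Wed 2263:Thu 2264:Fri 2265:Sun✓ 2266:Mon✓ …(26 more)… 2293:Sun✓ 2294:Mon✓ 2295:Tue✓ 2296:Wed 2297:Fri 2298:Sat 2299:Sun✓ 2300:Mon✓ 2301:Tue✓ 2302:Wed 2303:Thu 2304:Fri 2305:Sun✓ 2306:Mon✓ 2307:Tue✓
Years with five Tuesdays: 2254, 2255, 2256, 2260, 2261, 2265, 2266, 2267, 2271, 2272, 2277, 2278, 2282, 2283, 2284, 2288, 2289, 2293, 2294, 2295, 2299, 2300, 2301, 2305, 2306, 2307 → 26.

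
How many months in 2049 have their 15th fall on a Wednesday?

2

Check the 15th of each month of 2049: Jan 15: Fri, Feb 15: Mon, Mar 15: Mon, Apr 15: Thu, May 15: Sat, Jun 15: Tue, Jul 15: Thu, Aug 15: Sun, Sep 15: Wed, Oct 15: Fri, Nov 15: Mon, Dec 15: Wed.
Wednesday occurs in September, December — 2 months.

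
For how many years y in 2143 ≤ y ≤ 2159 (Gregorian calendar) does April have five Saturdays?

5

April has 30 days; it has five Saturdays when Saturday falls among the first (month-length − 28) days — i.e. when April 1 is one of Saturday/Friday.
April 1 by year: 2143:Mon 2144:Wed 2145:Thu 2146:Fri✓ 2147:Sat✓ 2148:Mon 2149:Tue 2150:Wed 2151:Thu 2152:Sat✓ 2153:Sun 2154:Mon 2155:Tue 2156:Thu 2157:Fri✓ 2158:Sat✓ 2159:Sun
Years with five Saturdays: 2146, 2147, 2152, 2157, 2158 → 5.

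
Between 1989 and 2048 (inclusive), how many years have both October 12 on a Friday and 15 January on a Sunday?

Check each year's weekday for October 12 and 15 January:
  1989: Thu/Sun  1990: Fri/Mon  1991: Sat/Tue  1992: Mon/Wed  1993: Tue/Fri  1994: Wed/Sat  1995: Thu/Sun  1996: Sat/Mon  1997: Sun/Wed  1998: Mon/Thu  1999: Tue/Fri  2000: Thu/Sat  2001: Fri/Mon  2002: Sat/Tue  …(32 more)…  2035: Fri/Mon  2036: Sun/Tue  2037: Mon/Thu  2038: Tue/Fri  2039: Wed/Sat  2040: Fri/Sun ✓  2041: Sat/Tue  2042: Sun/Wed  2043: Mon/Thu  2044: Wed/Fri  2045: Thu/Sun  2046: Fri/Mon  2047: Sat/Tue  2048: Mon/Wed
Both conditions hold in: 2012, 2040 — 2.

2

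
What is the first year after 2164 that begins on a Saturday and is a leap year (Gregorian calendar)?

Jan 1 advances by 2 weekdays after a leap year and by 1 after a common year.
2164: Jan 1 is Sunday (leap).
2165: Tuesday
2166: Wednesday
2167: Thursday
2168: Friday (leap)
2169: Sunday
2170: Monday
2171: Tuesday
2172: Wednesday (leap)
2173: Friday
2174: Saturday
2175: Sunday
2176: Monday (leap)
2177: Wednesday
2178: Thursday
2179: Friday
2180: Saturday (leap)
2180 begins on a Saturday and is a leap year.

2180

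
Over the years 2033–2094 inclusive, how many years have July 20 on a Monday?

9

Track July 20's weekday year by year (advancing +1, or +2 across a Feb 29):
  2033: Wed  2034: Thu (+1)  2035: Fri (+1)  2036: Sun (+2)  2037: Mon (+1) ✓
  2038: Tue (+1)  2039: Wed (+1)  2040: Fri (+2)  2041: Sat (+1)  2042: Sun (+1)
  2043: Mon (+1) ✓  2044: Wed (+2)  2045: Thu (+1)  2046: Fri (+1)  … (34 more years) …
  2081: Sun (+1)  2082: Mon (+1) ✓  2083: Tue (+1)  2084: Thu (+2)  2085: Fri (+1)
  2086: Sat (+1)  2087: Sun (+1)  2088: Tue (+2)  2089: Wed (+1)  2090: Thu (+1)
  2091: Fri (+1)  2092: Sun (+2)  2093: Mon (+1) ✓  2094: Tue (+1)
Monday years: 2037, 2043, 2048, 2054, 2065, 2071, 2076, 2082, 2093 — 9 in total.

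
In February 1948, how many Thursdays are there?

4

February 1948 has 29 days and begins on Sunday.
The first Thursday is February 5.
Thursdays fall on 5, 12, 19, 26 — that's 4.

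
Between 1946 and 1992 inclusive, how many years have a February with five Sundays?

2

February has 28 days (29 in leap years); it has five Sundays when Sunday falls among the first (month-length − 28) days — i.e. when February 1 is Sunday in a leap year (never in a common year).
February 1 by year: 1946:Fri 1947:Sat 1948:Sun✓ 1949:Tue 1950:Wed 1951:Thu 1952:Fri 1953:Sun 1954:Mon 1955:Tue 1956:Wed 1957:Fri 1958:Sat 1959:Sun 1960:Mon …(17 more)… 1978:Wed 1979:Thu 1980:Fri 1981:Sun 1982:Mon 1983:Tue 1984:Wed 1985:Fri 1986:Sat 1987:Sun 1988:Mon 1989:Wed 1990:Thu 1991:Fri 1992:Sat
Years with five Sundays: 1948, 1976 → 2.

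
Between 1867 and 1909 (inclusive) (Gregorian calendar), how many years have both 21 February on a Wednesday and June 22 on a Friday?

5

Check each year's weekday for 21 February and June 22:
  1867: Thu/Sat  1868: Fri/Mon  1869: Sun/Tue  1870: Mon/Wed  1871: Tue/Thu  1872: Wed/Sat  1873: Fri/Sun  1874: Sat/Mon  1875: Sun/Tue  1876: Mon/Thu  1877: Wed/Fri ✓  1878: Thu/Sat  1879: Fri/Sun  1880: Sat/Tue  …(15 more)…  1896: Fri/Mon  1897: Sun/Tue  1898: Mon/Wed  1899: Tue/Thu  1900: Wed/Fri ✓  1901: Thu/Sat  1902: Fri/Sun  1903: Sat/Mon  1904: Sun/Wed  1905: Tue/Thu  1906: Wed/Fri ✓  1907: Thu/Sat  1908: Fri/Mon  1909: Sun/Tue
Both conditions hold in: 1877, 1883, 1894, 1900, 1906 — 5.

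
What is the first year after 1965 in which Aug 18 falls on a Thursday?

1966

From one year to the next, a fixed date's weekday advances by 1, or by 2 when a Feb 29 lies between the two dates.
1965: August 18 is Wednesday.
1966: Thursday (+1)
Aug 18 falls on a Thursday in 1966.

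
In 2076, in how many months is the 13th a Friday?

2

Check the 13th of each month of 2076: Jan 13: Mon, Feb 13: Thu, Mar 13: Fri, Apr 13: Mon, May 13: Wed, Jun 13: Sat, Jul 13: Mon, Aug 13: Thu, Sep 13: Sun, Oct 13: Tue, Nov 13: Fri, Dec 13: Sun.
Friday occurs in March, November — 2 months.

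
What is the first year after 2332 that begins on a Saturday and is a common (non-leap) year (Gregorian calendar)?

Jan 1 advances by 2 weekdays after a leap year and by 1 after a common year.
2332: Jan 1 is Friday (leap).
2333: Sunday
2334: Monday
2335: Tuesday
2336: Wednesday (leap)
2337: Friday
2338: Saturday
2338 begins on a Saturday and is a common year.

2338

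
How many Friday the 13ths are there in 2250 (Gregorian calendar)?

2

Check the 13th of each month of 2250: Jan 13: Sun, Feb 13: Wed, Mar 13: Wed, Apr 13: Sat, May 13: Mon, Jun 13: Thu, Jul 13: Sat, Aug 13: Tue, Sep 13: Fri, Oct 13: Sun, Nov 13: Wed, Dec 13: Fri.
Friday occurs in September, December — 2 months.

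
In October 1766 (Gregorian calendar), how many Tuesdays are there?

4

October 1766 has 31 days and begins on Wednesday.
The first Tuesday is October 7.
Tuesdays fall on 7, 14, 21, 28 — that's 4.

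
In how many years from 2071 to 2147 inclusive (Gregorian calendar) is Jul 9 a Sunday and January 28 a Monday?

Check each year's weekday for Jul 9 and January 28:
  2071: Thu/Wed  2072: Sat/Thu  2073: Sun/Sat  2074: Mon/Sun  2075: Tue/Mon  2076: Thu/Tue  2077: Fri/Thu  2078: Sat/Fri  2079: Sun/Sat  2080: Tue/Sun  2081: Wed/Tue  2082: Thu/Wed  2083: Fri/Thu  2084: Sun/Fri  …(49 more)…  2134: Fri/Thu  2135: Sat/Fri  2136: Mon/Sat  2137: Tue/Mon  2138: Wed/Tue  2139: Thu/Wed  2140: Sat/Thu  2141: Sun/Sat  2142: Mon/Sun  2143: Tue/Mon  2144: Thu/Tue  2145: Fri/Thu  2146: Sat/Fri  2147: Sun/Sat
Both conditions hold in: no year — 0.

0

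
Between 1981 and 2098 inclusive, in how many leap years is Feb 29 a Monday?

Leap years in 1981–2098: 29 of them.
Feb 29 weekday advances by 5 (mod 7) from one leap year to the next four years later (or differs when a century non-leap intervenes).
Leap-day weekdays: 1984:Wed 1988:Mon✓ 1992:Sat 1996:Thu 2000:Tue 2004:Sun 2008:Fri 2012:Wed 2016:Mon✓ 2020:Sat 2024:Thu 2028:Tue 2032:Sun …(3 more)… 2048:Sat 2052:Thu 2056:Tue 2060:Sun 2064:Fri 2068:Wed 2072:Mon✓ 2076:Sat 2080:Thu 2084:Tue 2088:Sun 2092:Fri 2096:Wed
Monday: 1988, 2016, 2044, 2072 → 4.

4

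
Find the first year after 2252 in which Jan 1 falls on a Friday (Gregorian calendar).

Jan 1 advances by 2 weekdays after a leap year and by 1 after a common year.
2252: Jan 1 is Thursday (leap).
2253: Saturday
2254: Sunday
2255: Monday
2256: Tuesday (leap)
2257: Thursday
2258: Friday
2258 begins on a Friday

2258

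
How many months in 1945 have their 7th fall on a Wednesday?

Check the 7th of each month of 1945: Jan 7: Sun, Feb 7: Wed, Mar 7: Wed, Apr 7: Sat, May 7: Mon, Jun 7: Thu, Jul 7: Sat, Aug 7: Tue, Sep 7: Fri, Oct 7: Sun, Nov 7: Wed, Dec 7: Fri.
Wednesday occurs in February, March, November — 3 months.

3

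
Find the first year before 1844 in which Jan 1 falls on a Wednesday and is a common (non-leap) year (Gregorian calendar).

Jan 1 advances by 2 weekdays after a leap year and by 1 after a common year.
1844: Jan 1 is Monday (leap).
1843: Sunday
1842: Saturday
1841: Friday
1840: Wednesday (leap)
1839: Tuesday
1838: Monday
1837: Sunday
1836: Friday (leap)
1835: Thursday
1834: Wednesday
1834 begins on a Wednesday and is a common year.

1834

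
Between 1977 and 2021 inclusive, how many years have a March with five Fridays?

19

March has 31 days; it has five Fridays when Friday falls among the first (month-length − 28) days — i.e. when March 1 is one of Friday/Thursday/Wednesday.
March 1 by year: 1977:Tue 1978:Wed✓ 1979:Thu✓ 1980:Sat 1981:Sun 1982:Mon 1983:Tue 1984:Thu✓ 1985:Fri✓ 1986:Sat 1987:Sun 1988:Tue 1989:Wed✓ 1990:Thu✓ 1991:Fri✓ …(15 more)… 2007:Thu✓ 2008:Sat 2009:Sun 2010:Mon 2011:Tue 2012:Thu✓ 2013:Fri✓ 2014:Sat 2015:Sun 2016:Tue 2017:Wed✓ 2018:Thu✓ 2019:Fri✓ 2020:Sun 2021:Mon
Years with five Fridays: 1978, 1979, 1984, 1985, 1989, 1990, 1991, 1995, 1996, 2000, 2001, 2002, 2006, 2007, 2012, 2013, 2017, 2018, 2019 → 19.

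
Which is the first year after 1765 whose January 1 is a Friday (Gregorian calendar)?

1768

Jan 1 advances by 2 weekdays after a leap year and by 1 after a common year.
1765: Jan 1 is Tuesday.
1766: Wednesday
1767: Thursday
1768: Friday (leap)
1768 begins on a Friday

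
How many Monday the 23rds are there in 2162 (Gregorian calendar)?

1

Check the 23rd of each month of 2162: Jan 23: Sat, Feb 23: Tue, Mar 23: Tue, Apr 23: Fri, May 23: Sun, Jun 23: Wed, Jul 23: Fri, Aug 23: Mon, Sep 23: Thu, Oct 23: Sat, Nov 23: Tue, Dec 23: Thu.
Monday occurs in August — 1 month.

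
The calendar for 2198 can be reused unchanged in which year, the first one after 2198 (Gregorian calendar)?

2210

Two years share a calendar iff Jan 1 falls on the same weekday and both are leap or both are common. 2198: Jan 1 is Monday, common year.
2199: Jan 1 Tuesday, common
2200: Jan 1 Wednesday, common
2201: Jan 1 Thursday, common
2202: Jan 1 Friday, common
2203: Jan 1 Saturday, common
2204: Jan 1 Sunday, leap
2205: Jan 1 Tuesday, common
2206: Jan 1 Wednesday, common
2207: Jan 1 Thursday, common
2208: Jan 1 Friday, leap
2209: Jan 1 Sunday, common
2210: Jan 1 Monday, common
2210 matches on both conditions.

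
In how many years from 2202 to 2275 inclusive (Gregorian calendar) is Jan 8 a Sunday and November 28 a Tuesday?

8

Check each year's weekday for Jan 8 and November 28:
  2202: Fri/Sun  2203: Sat/Mon  2204: Sun/Wed  2205: Tue/Thu  2206: Wed/Fri  2207: Thu/Sat  2208: Fri/Mon  2209: Sun/Tue ✓  2210: Mon/Wed  2211: Tue/Thu  2212: Wed/Sat  2213: Fri/Sun  2214: Sat/Mon  2215: Sun/Tue ✓  …(46 more)…  2262: Wed/Fri  2263: Thu/Sat  2264: Fri/Mon  2265: Sun/Tue ✓  2266: Mon/Wed  2267: Tue/Thu  2268: Wed/Sat  2269: Fri/Sun  2270: Sat/Mon  2271: Sun/Tue ✓  2272: Mon/Thu  2273: Wed/Fri  2274: Thu/Sat  2275: Fri/Sun
Both conditions hold in: 2209, 2215, 2226, 2237, 2243, 2254, 2265, 2271 — 8.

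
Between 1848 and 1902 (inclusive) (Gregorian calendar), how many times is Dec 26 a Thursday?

8

Track Dec 26's weekday year by year (advancing +1, or +2 across a Feb 29):
  1848: Tue  1849: Wed (+1)  1850: Thu (+1) ✓  1851: Fri (+1)  1852: Sun (+2)
  1853: Mon (+1)  1854: Tue (+1)  1855: Wed (+1)  1856: Fri (+2)  1857: Sat (+1)
  1858: Sun (+1)  1859: Mon (+1)  1860: Wed (+2)  1861: Thu (+1) ✓  … (27 more years) …
  1889: Thu (+1) ✓  1890: Fri (+1)  1891: Sat (+1)  1892: Mon (+2)  1893: Tue (+1)
  1894: Wed (+1)  1895: Thu (+1) ✓  1896: Sat (+2)  1897: Sun (+1)  1898: Mon (+1)
  1899: Tue (+1)  1900: Wed (+1)  1901: Thu (+1) ✓  1902: Fri (+1)
Thursday years: 1850, 1861, 1867, 1872, 1878, 1889, 1895, 1901 — 8 in total.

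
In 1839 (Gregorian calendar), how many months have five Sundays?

4

A month of length L has five Sundays iff its first Sunday is on day ≤ L−28 (so day 1–3 in a 31-day month, 1–2 in a 30-day month, day 1 in a leap February).
Checking each month of 1839: Jan starts Tue (31d); Feb starts Fri (28d); Mar starts Fri (31d) ✓; Apr starts Mon (30d); May starts Wed (31d); Jun starts Sat (30d) ✓; Jul starts Mon (31d); Aug starts Thu (31d); Sep starts Sun (30d) ✓; Oct starts Tue (31d); Nov starts Fri (30d); Dec starts Sun (31d) ✓.
Five-Sunday months: March, June, September, December → 4.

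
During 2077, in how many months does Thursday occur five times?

A month of length L has five Thursdays iff its first Thursday is on day ≤ L−28 (so day 1–3 in a 31-day month, 1–2 in a 30-day month, day 1 in a leap February).
Checking each month of 2077: Jan starts Fri (31d); Feb starts Mon (28d); Mar starts Mon (31d); Apr starts Thu (30d) ✓; May starts Sat (31d); Jun starts Tue (30d); Jul starts Thu (31d) ✓; Aug starts Sun (31d); Sep starts Wed (30d) ✓; Oct starts Fri (31d); Nov starts Mon (30d); Dec starts Wed (31d) ✓.
Five-Thursday months: April, July, September, December → 4.

4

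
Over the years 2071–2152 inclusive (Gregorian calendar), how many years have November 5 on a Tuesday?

Track November 5's weekday year by year (advancing +1, or +2 across a Feb 29):
  2071: Thu  2072: Sat (+2)  2073: Sun (+1)  2074: Mon (+1)  2075: Tue (+1) ✓
  2076: Thu (+2)  2077: Fri (+1)  2078: Sat (+1)  2079: Sun (+1)  2080: Tue (+2) ✓
  2081: Wed (+1)  2082: Thu (+1)  2083: Fri (+1)  2084: Sun (+2)  … (54 more years) …
  2139: Thu (+1)  2140: Sat (+2)  2141: Sun (+1)  2142: Mon (+1)  2143: Tue (+1) ✓
  2144: Thu (+2)  2145: Fri (+1)  2146: Sat (+1)  2147: Sun (+1)  2148: Tue (+2) ✓
  2149: Wed (+1)  2150: Thu (+1)  2151: Fri (+1)  2152: Sun (+2)
Tuesday years: 2075, 2080, 2086, 2097, 2109, 2115, 2120, 2126, 2137, 2143, 2148 — 11 in total.

11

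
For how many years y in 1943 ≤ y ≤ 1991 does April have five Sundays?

15

April has 30 days; it has five Sundays when Sunday falls among the first (month-length − 28) days — i.e. when April 1 is one of Sunday/Saturday.
April 1 by year: 1943:Thu 1944:Sat✓ 1945:Sun✓ 1946:Mon 1947:Tue 1948:Thu 1949:Fri 1950:Sat✓ 1951:Sun✓ 1952:Tue 1953:Wed 1954:Thu 1955:Fri 1956:Sun✓ 1957:Mon …(19 more)… 1977:Fri 1978:Sat✓ 1979:Sun✓ 1980:Tue 1981:Wed 1982:Thu 1983:Fri 1984:Sun✓ 1985:Mon 1986:Tue 1987:Wed 1988:Fri 1989:Sat✓ 1990:Sun✓ 1991:Mon
Years with five Sundays: 1944, 1945, 1950, 1951, 1956, 1961, 1962, 1967, 1972, 1973, 1978, 1979, 1984, 1989, 1990 → 15.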